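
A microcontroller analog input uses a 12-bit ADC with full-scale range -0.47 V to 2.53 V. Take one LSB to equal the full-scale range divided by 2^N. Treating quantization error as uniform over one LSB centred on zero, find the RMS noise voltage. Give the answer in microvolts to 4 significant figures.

The full-scale span is 2.53 − (-0.47) = 3 V.
One LSB is 3 V / 4096 = 0.732422 mV.
For a uniform distribution on [−LSB/2, +LSB/2], V_rms = LSB/√12 = 0.732422 mV/3.4641 = 211.4 µV.

211.4 µV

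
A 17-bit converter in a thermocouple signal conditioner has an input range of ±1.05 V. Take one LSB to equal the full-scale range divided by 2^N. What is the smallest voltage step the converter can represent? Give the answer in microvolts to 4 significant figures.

16.02 µV

Full-scale range = 1.05 V − (-1.05 V) = 2.1 V.
There are 2^17 = 131072 steps.
Step size = 2.1/131072 V = 16.02 µV.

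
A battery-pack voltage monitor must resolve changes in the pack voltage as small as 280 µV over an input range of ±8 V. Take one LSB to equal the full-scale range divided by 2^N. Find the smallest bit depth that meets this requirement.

16 bits

The full-scale span is 8 − (-8) = 16 V.
Need 2^N ≥ 16 V / 280 µV = 57140 → N_min = 16.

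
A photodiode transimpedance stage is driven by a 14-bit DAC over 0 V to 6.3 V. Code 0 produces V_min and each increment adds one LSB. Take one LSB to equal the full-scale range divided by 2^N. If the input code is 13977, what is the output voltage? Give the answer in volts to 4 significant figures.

5.374 V

Range is 6.3 V. LSB = 6.3 V / 2^14.
Output = V_min + (13977/16384) × range = 0 + 0.853088 × 6.3 V
      = 0 V + 5.37446 V = 5.37446 V.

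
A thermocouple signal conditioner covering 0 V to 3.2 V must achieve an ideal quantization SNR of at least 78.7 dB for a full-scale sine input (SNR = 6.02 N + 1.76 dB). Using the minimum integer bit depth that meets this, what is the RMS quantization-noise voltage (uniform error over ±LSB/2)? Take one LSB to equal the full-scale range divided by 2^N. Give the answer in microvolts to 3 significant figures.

Span = 3.2 V.
Solving 6.02 N ≥ 78.7 − 1.76: N ≥ 12.781. Round up → N = 13.
One LSB is 3.2 V / 8192 = 390.63 µV.
RMS noise = LSB/√12 = 113 µV.

113 µV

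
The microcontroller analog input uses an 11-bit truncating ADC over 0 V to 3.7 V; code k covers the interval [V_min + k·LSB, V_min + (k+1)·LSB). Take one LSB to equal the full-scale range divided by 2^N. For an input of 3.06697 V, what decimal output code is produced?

1697

V_FS = 3.7 V. LSB = 3.7 V / 2^11 ≈ 1.807 mV.
code = ⌊(V_in − V_min)/LSB⌋ = ⌊(V_in − V_min) × 2^11 / range⌋
     = ⌊(3.06697 − (0)) × 2048 / 3.7⌋ = ⌊3.06697 × 2048/3.7⌋
     = ⌊1697.609⌋ = 1697.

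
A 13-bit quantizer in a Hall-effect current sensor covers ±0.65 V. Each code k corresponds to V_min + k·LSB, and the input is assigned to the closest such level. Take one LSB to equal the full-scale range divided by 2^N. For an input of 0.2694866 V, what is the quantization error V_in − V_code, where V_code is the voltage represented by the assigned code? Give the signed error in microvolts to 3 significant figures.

+28.6 µV

Range = 0.65 − (-0.65) = 1.3 V. LSB = 1.3 V / 2^13 ≈ 158.7 µV.
Position in LSBs: (0.2694866 − (-0.65)) × 8192/1.3 = 5794.1802; rounding gives k = 5794.
V_code = -0.65 + (5794/8192) × 1.3 = 0.2694580078 V.
V_in − V_code = 0.2694866 − (0.2694580078) = +28.6 µV.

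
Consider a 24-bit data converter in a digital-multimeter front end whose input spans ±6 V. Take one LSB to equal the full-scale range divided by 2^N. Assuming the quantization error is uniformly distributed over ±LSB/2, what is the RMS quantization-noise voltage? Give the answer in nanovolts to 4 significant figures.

Full-scale range = 6 V − (-6 V) = 12 V.
Step size = 12/16777216 V = 0.715256 µV.
For a uniform distribution on [−LSB/2, +LSB/2], V_rms = LSB/√12 = 0.715256 µV/3.4641 = 206.5 nV.

206.5 nV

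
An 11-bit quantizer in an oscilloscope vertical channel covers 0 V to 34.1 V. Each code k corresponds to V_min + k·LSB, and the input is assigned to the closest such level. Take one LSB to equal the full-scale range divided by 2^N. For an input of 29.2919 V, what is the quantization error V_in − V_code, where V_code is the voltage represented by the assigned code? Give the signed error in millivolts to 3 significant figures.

+3.86 mV

Range is 34.1 V. LSB = 34.1 V / 2^11 ≈ 16.65 mV.
(V_in − V_min)/LSB = (29.2919 − (0)) × 2048/34.1 = 1759.2320 → nearest code k = 1759.
Reconstructed level: 0 + 1759 × 34.1/2048 V = 29.28803711 V.
V_in − V_code = 29.2919 − (29.28803711) = +3.86 mV.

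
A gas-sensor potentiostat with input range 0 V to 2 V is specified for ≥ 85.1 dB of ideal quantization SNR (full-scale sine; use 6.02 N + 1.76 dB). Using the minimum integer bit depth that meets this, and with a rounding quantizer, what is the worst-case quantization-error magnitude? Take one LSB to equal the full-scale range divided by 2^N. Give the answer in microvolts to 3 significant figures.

61.0 µV

Range is 2 V.
Solving 6.02 N ≥ 85.1 − 1.76: N ≥ 13.844. Round up → N = 14.
Step size = 2/16384 V = 122.07 µV.
Half an LSB is 61.0 µV.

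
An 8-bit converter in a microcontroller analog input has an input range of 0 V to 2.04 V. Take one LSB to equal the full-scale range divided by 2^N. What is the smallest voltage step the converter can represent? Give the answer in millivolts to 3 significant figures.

Span = 2.04 V.
There are 2^8 = 256 steps.
LSB = 2.04 V ÷ 2^8 = 2.04/256 V = 7.97 mV.

7.97 mV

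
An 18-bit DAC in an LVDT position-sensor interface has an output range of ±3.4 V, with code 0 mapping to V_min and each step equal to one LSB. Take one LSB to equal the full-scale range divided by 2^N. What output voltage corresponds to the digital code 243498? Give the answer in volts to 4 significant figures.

Range = 3.4 − (-3.4) = 6.8 V. LSB = 6.8 V / 2^18.
V_out = -3.4 + 243498 × (6.8/262144) V
      = -3.4 V + 6.31632 V = 2.91632 V.

2.916 V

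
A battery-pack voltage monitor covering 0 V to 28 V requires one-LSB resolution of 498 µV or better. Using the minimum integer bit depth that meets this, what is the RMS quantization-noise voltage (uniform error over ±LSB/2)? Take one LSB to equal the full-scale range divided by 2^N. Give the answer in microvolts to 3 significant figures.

V_FS = 28 V.
28 V / 498 µV = 56220. Since 2^15 = 32768 and 2^16 = 65536, N = 16.
One LSB is 28 V / 65536 = 427.25 µV.
RMS noise = LSB/√12 = 123 µV.

123 µV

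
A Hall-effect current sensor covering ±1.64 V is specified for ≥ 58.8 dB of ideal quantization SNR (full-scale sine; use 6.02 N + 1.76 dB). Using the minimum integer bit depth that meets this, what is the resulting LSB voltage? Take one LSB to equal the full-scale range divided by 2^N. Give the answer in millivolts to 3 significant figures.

3.20 mV

The full-scale span is 1.64 − (-1.64) = 3.28 V.
Solving 6.02 N ≥ 58.8 − 1.76: N ≥ 9.475. Round up → N = 10.
One LSB is 3.28 V / 1024 = 3.20 mV.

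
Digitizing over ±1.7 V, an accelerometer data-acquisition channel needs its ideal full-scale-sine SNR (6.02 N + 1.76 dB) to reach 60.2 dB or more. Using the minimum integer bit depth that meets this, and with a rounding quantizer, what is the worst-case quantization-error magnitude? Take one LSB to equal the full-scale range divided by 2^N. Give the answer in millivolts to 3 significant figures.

Span: 1.7 V − (-1.7 V) = 3.4 V.
Required N = ⌈(60.2 − 1.76)/6.02⌉ = ⌈9.708⌉ = 10.
One LSB is 3.4 V / 1024 = 3.3203 mV.
Max error for round-to-nearest is LSB/2 = 1.66 mV.

1.66 mV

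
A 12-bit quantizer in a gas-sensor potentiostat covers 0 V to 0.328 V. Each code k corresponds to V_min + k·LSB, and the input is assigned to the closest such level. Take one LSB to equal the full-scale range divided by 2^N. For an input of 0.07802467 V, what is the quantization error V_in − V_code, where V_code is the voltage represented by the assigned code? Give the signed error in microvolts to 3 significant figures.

+28.6 µV

Span = 0.328 V. LSB = 0.328 V / 2^12 ≈ 80.08 µV.
Position in LSBs: (0.07802467 − (0)) × 4096/0.328 = 974.3569; rounding gives k = 974.
Reconstructed level: 0 + 974 × 0.328/4096 V = 0.07799609375 V.
e = 0.07802467 − (0.07799609375) = +28.6 µV.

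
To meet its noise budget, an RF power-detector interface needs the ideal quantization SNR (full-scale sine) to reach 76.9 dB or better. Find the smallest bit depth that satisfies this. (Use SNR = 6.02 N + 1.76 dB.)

Required N = ⌈(76.9 − 1.76)/6.02⌉ = ⌈12.482⌉ = 13.

13 bits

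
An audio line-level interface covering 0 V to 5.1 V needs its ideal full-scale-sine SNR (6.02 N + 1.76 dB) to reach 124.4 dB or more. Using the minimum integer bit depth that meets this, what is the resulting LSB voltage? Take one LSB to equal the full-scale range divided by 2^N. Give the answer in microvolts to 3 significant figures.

2.43 µV

Span = 5.1 V.
N ≥ (124.4 − 1.76)/6.02 = 20.372 → N_min = 21.
Step size = 5.1/2097152 V = 2.43 µV.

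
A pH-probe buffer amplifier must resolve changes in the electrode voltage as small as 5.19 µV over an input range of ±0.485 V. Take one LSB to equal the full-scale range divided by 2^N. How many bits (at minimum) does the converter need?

18 bits

Full-scale range = 0.485 V − (-0.485 V) = 0.97 V.
Need 2^N ≥ 0.97 V / 5.19 µV = 186900 → N_min = 18.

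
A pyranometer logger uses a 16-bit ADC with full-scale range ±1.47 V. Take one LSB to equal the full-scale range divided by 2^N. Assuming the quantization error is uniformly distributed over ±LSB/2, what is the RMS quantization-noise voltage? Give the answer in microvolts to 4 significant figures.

12.95 µV

Span: 1.47 V − (-1.47 V) = 2.94 V.
LSB = 2.94 V ÷ 2^16 = 2.94/65536 V = 44.8608 µV.
RMS of a uniform error over width LSB is LSB/√12 = 12.95 µV.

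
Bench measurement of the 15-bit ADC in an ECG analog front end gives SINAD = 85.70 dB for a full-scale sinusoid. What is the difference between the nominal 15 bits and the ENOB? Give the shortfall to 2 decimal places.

ENOB = (SINAD − 1.76)/6.02 = (85.70 − 1.76)/6.02 = 13.9435 bits.
Shortfall = 15 − 13.9435 = 1.0565 bits.

1.06 bits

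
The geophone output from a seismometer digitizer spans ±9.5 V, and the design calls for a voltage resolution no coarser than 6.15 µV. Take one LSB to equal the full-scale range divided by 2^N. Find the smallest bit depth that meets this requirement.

22 bits

Span: 9.5 V − (-9.5 V) = 19 V.
19 V / 6.15 µV = 3.089e6. Since 2^21 = 2097152 and 2^22 = 4194304, N = 22.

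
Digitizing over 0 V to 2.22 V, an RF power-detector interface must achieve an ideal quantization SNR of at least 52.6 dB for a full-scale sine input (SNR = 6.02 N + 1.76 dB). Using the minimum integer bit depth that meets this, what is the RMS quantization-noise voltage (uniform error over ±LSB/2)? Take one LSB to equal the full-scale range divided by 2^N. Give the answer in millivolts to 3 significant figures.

1.25 mV

Full-scale range = 2.22 V.
6.02 N + 1.76 ≥ 52.6 gives N ≥ 8.445, so the minimum integer is 9.
LSB = 2.22 V / 2^9 = 4.3359 mV.
V_rms = LSB/√12 = 1.25 mV.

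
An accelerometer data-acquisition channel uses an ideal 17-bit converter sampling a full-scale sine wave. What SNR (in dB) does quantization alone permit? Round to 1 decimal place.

Ideal quantization SNR: 6.02 × 17 + 1.76 dB = 104.1 dB.

104.1 dB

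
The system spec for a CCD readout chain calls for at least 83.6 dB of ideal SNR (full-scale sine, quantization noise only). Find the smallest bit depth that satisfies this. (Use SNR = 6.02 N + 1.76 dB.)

14 bits

6.02 N + 1.76 ≥ 83.6 gives N ≥ 13.595, so the minimum integer is 14.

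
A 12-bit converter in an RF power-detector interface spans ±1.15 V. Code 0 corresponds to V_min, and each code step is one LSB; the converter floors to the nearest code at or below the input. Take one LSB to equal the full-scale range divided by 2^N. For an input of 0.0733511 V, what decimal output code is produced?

Range = 1.15 − (-1.15) = 2.3 V. LSB = 2.3 V / 2^12 ≈ 0.5615 mV.
V_in − V_min = 0.0733511 − (-1.15) = 1.2233511 V.
Divide by LSB: 1.2233511 × 4096/2.3 = 2178.6287.
Truncating gives code 2178.

2178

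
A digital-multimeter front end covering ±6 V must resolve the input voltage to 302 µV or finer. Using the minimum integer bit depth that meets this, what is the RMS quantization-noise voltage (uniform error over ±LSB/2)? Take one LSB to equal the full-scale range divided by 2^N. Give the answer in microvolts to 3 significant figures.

Range = 6 − (-6) = 12 V.
Required number of levels: 12/302 µV = 39735; smallest N with 2^N ≥ that is 16.
One LSB is 12 V / 65536 = 183.11 µV.
V_rms = LSB/√12 = 52.9 µV.

52.9 µV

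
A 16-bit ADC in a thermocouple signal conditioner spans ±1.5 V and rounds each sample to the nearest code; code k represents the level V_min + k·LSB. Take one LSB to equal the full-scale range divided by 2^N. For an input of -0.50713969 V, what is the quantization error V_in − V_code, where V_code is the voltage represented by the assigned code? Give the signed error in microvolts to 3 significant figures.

+16.7 µV

Range = 1.5 − (-1.5) = 3 V. LSB = 3 V / 2^16 ≈ 45.78 µV.
(-0.50713969 − (-1.5)) / LSB = 0.99286031 × 65536/3 = 21689.3644. Nearest integer: k = 21689.
V_code = -1.5 + (21689/65536) × 3 = -0.50715637207 V.
e = -0.50713969 − (-0.50715637207) = +16.7 µV.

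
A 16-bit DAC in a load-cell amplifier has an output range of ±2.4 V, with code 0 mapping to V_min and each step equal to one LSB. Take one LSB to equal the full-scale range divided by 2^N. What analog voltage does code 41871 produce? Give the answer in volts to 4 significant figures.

0.6667 V

Span: 2.4 V − (-2.4 V) = 4.8 V. LSB = 4.8 V / 2^16.
V_out = V_min + code × LSB = -2.4 V + 41871 × 4.8 V / 65536
      = -2.4 + 3.06672 = 0.666724 V.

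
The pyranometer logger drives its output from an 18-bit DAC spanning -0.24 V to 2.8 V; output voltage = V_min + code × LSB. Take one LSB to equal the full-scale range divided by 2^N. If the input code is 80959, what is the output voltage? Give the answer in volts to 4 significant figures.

Range = 2.8 − (-0.24) = 3.04 V. LSB = 3.04 V / 2^18.
V_out = -0.24 + 80959 × (3.04/262144) V
      = -0.24 V + 0.938856 V = 0.698856 V.

0.6989 V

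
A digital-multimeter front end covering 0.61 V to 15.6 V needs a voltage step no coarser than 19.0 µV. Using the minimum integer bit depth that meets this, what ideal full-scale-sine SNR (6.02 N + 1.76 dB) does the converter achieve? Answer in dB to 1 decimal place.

Full-scale range = 15.6 V − (0.61 V) = 14.99 V.
Required number of levels: 14.99/19.0 µV = 788950; smallest N with 2^N ≥ that is 20.
Ideal SNR at N = 20: 6.02·20 + 1.76 = 122.2 dB.

122.2 dB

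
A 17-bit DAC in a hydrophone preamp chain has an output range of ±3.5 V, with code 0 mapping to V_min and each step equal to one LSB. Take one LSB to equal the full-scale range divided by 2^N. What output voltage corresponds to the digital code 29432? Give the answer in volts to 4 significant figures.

-1.928 V

Span: 3.5 V − (-3.5 V) = 7 V. LSB = 7 V / 2^17.
Output = V_min + (29432/131072) × range = -3.5 + 0.224548 × 7 V
      = -3.5 V + 1.57184 V = -1.92816 V.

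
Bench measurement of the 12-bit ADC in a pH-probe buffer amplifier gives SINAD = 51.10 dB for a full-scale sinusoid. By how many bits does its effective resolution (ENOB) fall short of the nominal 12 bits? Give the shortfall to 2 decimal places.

3.80 bits

ENOB = (SINAD − 1.76)/6.02 = (51.10 − 1.76)/6.02 = 8.1960 bits.
Shortfall = 12 − 8.1960 = 3.8040 bits.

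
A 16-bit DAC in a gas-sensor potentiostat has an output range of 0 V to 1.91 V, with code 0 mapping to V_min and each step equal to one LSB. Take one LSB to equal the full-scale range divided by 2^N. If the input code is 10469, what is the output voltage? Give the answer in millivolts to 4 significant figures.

305.1 mV

Range is 1.91 V. LSB = 1.91 V / 2^16.
Output = V_min + (10469/65536) × range = 0 + 0.159744 × 1.91 V
      = 0 V + 0.305112 V = 0.305112 V.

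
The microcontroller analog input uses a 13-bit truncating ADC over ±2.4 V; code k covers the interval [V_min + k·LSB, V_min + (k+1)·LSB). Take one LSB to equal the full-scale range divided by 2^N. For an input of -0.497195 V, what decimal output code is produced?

Range = 2.4 − (-2.4) = 4.8 V. LSB = 4.8 V / 2^13 ≈ 0.5859 mV.
(V_in − V_min) × 2^13/range = (-0.497195 − (-2.4)) × 8192/4.8 = 3247.454.
Floor → code = 3247.

3247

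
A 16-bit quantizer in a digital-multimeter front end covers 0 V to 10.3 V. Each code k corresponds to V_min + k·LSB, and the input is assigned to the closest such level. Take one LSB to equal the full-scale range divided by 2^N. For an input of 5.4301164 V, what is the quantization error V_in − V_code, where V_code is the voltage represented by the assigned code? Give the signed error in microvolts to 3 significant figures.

Range is 10.3 V. LSB = 10.3 V / 2^16 ≈ 157.2 µV.
(5.4301164 − (0)) / LSB = 5.4301164 × 65536/10.3 = 34550.3018. Nearest integer: k = 34550.
V_code = V_min + k × range/2^16 = 0 + 34550 × 10.3/65536 = 5.4300689697 V.
Error = V_in − V_code = 5.4301164 − (5.4300689697) = +47.4 µV.

+47.4 µV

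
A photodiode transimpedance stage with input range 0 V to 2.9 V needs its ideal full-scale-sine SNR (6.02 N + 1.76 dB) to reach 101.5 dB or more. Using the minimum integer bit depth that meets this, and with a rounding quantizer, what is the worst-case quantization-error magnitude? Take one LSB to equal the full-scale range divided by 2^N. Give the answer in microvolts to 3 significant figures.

V_FS = 2.9 V.
Solving 6.02 N ≥ 101.5 − 1.76: N ≥ 16.568. Round up → N = 17.
One LSB is 2.9 V / 131072 = 22.125 µV.
|e|_max = LSB/2 = 11.1 µV.

11.1 µV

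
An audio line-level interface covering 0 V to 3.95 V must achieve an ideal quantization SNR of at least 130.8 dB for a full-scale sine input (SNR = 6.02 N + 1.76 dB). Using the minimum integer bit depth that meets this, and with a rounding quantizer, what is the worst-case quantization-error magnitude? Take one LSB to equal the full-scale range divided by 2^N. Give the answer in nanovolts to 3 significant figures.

Span = 3.95 V.
Solving 6.02 N ≥ 130.8 − 1.76: N ≥ 21.435. Round up → N = 22.
One LSB is 3.95 V / 4194304 = 0.94175 µV.
Half an LSB is 471 nV.

471 nV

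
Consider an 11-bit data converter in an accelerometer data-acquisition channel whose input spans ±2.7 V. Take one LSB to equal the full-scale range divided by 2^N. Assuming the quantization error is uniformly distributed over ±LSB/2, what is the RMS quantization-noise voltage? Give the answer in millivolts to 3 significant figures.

Span: 2.7 V − (-2.7 V) = 5.4 V.
One LSB is 5.4 V / 2048 = 2.6367 mV.
RMS of a uniform error over width LSB is LSB/√12 = 0.761 mV.

0.761 mV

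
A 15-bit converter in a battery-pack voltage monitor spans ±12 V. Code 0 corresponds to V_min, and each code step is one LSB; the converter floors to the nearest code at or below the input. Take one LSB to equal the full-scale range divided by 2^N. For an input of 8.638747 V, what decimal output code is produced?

Range = 12 − (-12) = 24 V. LSB = 24 V / 2^15 ≈ 0.7324 mV.
V_in − V_min = 8.638747 − (-12) = 20.638747 V.
Divide by LSB: 20.638747 × 32768/24 = 28178.7692.
Truncating gives code 28178.

28178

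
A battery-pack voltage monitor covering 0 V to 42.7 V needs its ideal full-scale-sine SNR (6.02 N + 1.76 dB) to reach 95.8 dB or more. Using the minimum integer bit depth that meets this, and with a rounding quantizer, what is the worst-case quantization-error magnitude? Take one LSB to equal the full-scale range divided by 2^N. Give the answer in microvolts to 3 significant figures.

Span = 42.7 V.
N ≥ (95.8 − 1.76)/6.02 = 15.621 → N_min = 16.
One LSB is 42.7 V / 65536 = 0.65155 mV.
Half an LSB is 326 µV.

326 µV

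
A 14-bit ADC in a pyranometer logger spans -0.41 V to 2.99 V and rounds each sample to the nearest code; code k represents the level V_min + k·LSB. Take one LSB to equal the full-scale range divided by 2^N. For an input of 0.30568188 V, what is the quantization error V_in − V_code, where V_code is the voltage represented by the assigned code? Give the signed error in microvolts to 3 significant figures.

−53.0 µV

The full-scale span is 2.99 − (-0.41) = 3.4 V. LSB = 3.4 V / 2^14 ≈ 207.5 µV.
(V_in − V_min)/LSB = (0.30568188 − (-0.41)) × 16384/3.4 = 3448.7447 → nearest code k = 3449.
Reconstructed level: -0.41 + 3449 × 3.4/16384 V = 0.30573486328 V.
e = 0.30568188 − (0.30573486328) = −53.0 µV.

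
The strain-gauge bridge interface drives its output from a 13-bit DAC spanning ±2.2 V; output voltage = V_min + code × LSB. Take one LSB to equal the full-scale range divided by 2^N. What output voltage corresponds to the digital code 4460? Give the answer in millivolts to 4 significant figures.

Full-scale range = 2.2 V − (-2.2 V) = 4.4 V. LSB = 4.4 V / 2^13.
Output = V_min + (4460/8192) × range = -2.2 + 0.544434 × 4.4 V
      = -2.2 + 2.39551 = 0.195508 V.

195.5 mV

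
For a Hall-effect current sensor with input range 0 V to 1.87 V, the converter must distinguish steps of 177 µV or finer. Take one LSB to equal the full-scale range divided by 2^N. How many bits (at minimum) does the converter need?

14 bits

Span = 1.87 V.
Required number of levels: 1.87/177 µV = 10565; smallest N with 2^N ≥ that is 14.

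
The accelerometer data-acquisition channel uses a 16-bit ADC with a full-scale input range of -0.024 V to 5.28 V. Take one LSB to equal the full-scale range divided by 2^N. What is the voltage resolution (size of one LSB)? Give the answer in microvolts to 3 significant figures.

80.9 µV

The full-scale span is 5.28 − (-0.024) = 5.304 V.
Number of codes = 2^16 = 65536.
One LSB is 5.304 V / 65536 = 80.9 µV.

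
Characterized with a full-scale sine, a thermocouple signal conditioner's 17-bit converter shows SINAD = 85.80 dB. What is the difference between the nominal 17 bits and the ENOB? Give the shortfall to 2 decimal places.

ENOB = (SINAD − 1.76)/6.02 = (85.80 − 1.76)/6.02 = 13.9601 bits.
Shortfall = 17 − 13.9601 = 3.0399 bits.

3.04 bits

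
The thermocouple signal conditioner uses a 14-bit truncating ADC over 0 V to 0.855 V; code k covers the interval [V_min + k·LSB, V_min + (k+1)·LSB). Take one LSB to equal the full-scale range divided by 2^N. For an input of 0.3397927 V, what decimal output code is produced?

6511

Range is 0.855 V. LSB = 0.855 V / 2^14 ≈ 52.19 µV.
(V_in − V_min) × 2^14/range = (0.3397927 − (0)) × 16384/0.855 = 6511.302.
Floor → code = 6511.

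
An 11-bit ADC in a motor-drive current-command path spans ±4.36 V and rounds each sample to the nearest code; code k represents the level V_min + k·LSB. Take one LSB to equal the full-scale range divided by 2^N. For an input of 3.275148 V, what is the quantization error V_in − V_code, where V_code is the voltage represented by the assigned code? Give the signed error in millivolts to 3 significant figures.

+0.890 mV

The full-scale span is 4.36 − (-4.36) = 8.72 V. LSB = 8.72 V / 2^11 ≈ 4.258 mV.
Position in LSBs: (3.275148 − (-4.36)) × 2048/8.72 = 1793.2091; rounding gives k = 1793.
Reconstructed level: -4.36 + 1793 × 8.72/2048 V = 3.274257813 V.
V_in − V_code = 3.275148 − (3.274257813) = +0.890 mV.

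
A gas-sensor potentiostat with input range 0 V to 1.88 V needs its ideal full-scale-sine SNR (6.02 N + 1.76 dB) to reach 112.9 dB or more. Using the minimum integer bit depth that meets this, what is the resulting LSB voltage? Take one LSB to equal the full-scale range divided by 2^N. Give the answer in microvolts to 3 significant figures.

3.59 µV

Span = 1.88 V.
N ≥ (112.9 − 1.76)/6.02 = 18.462 → N_min = 19.
LSB = 1.88 V / 2^19 = 3.59 µV.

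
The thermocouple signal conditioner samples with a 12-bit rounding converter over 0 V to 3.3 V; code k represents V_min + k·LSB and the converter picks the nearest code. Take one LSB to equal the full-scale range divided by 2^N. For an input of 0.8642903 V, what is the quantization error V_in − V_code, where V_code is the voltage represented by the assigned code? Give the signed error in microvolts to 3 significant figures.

Span = 3.3 V. LSB = 3.3 V / 2^12 ≈ 0.8057 mV.
Position in LSBs: (0.8642903 − (0)) × 4096/3.3 = 1072.7676; rounding gives k = 1073.
V_code = 0 + (1073/4096) × 3.3 = 0.8644775391 V.
e = 0.8642903 − (0.8644775391) = −187 µV.

−187 µV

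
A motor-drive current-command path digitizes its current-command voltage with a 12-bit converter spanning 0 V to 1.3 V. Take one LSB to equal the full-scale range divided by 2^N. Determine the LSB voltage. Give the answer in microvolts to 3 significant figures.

Span = 1.3 V.
Number of codes = 2^12 = 4096.
LSB = 1.3 V ÷ 2^12 = 1.3/4096 V = 317 µV.

317 µV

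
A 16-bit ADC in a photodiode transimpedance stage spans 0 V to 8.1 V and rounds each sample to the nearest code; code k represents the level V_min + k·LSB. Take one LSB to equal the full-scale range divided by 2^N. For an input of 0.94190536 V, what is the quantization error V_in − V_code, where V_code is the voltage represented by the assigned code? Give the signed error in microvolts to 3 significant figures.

V_FS = 8.1 V. LSB = 8.1 V / 2^16 ≈ 123.6 µV.
(0.94190536 − (0)) / LSB = 0.94190536 × 65536/8.1 = 7620.8284. Nearest integer: k = 7621.
V_code = 0 + (7621/65536) × 8.1 = 0.94192657471 V.
V_in − V_code = 0.94190536 − (0.94192657471) = −21.2 µV.

−21.2 µV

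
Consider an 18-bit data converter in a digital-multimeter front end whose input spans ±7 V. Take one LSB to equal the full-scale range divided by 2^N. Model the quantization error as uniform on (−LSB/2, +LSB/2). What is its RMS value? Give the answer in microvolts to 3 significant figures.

The full-scale span is 7 − (-7) = 14 V.
One LSB is 14 V / 262144 = 53.406 µV.
σ_q = LSB/√12 = 53.406 µV/3.4641 = 15.4 µV.

15.4 µV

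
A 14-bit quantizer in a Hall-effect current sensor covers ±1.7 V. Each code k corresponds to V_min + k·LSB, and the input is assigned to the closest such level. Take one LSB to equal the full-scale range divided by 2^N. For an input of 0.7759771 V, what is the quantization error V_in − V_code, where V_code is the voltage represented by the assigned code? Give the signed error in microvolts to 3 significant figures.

+61.6 µV

Range = 1.7 − (-1.7) = 3.4 V. LSB = 3.4 V / 2^14 ≈ 207.5 µV.
(0.7759771 − (-1.7)) / LSB = 2.4759771 × 16384/3.4 = 11931.2967. Nearest integer: k = 11931.
Reconstructed level: -1.7 + 11931 × 3.4/16384 V = 0.77591552734 V.
e = 0.7759771 − (0.77591552734) = +61.6 µV.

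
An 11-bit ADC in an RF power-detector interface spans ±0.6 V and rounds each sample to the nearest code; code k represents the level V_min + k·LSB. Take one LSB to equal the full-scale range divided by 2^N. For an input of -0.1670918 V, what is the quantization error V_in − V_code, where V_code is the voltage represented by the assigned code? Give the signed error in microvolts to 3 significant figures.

Span: 0.6 V − (-0.6 V) = 1.2 V. LSB = 1.2 V / 2^11 ≈ 0.5859 mV.
(-0.1670918 − (-0.6)) / LSB = 0.4329082 × 2048/1.2 = 738.8300. Nearest integer: k = 739.
V_code = -0.6 + (739/2048) × 1.2 = -0.1669921875 V.
Error = V_in − V_code = -0.1670918 − (-0.1669921875) = −99.6 µV.

−99.6 µV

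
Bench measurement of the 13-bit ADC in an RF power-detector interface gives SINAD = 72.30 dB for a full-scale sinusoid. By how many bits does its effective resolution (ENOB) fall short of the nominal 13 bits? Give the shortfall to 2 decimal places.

ENOB = (SINAD − 1.76)/6.02 = (72.30 − 1.76)/6.02 = 11.7176 bits.
13 − 11.7176 = 1.28 bits below nominal.

1.28 bits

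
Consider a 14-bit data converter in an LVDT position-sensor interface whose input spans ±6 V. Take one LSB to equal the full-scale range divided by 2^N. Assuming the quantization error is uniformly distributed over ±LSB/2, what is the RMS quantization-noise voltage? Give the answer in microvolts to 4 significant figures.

211.4 µV

Range = 6 − (-6) = 12 V.
LSB = 12 V / 2^14 = 0.732422 mV.
For a uniform distribution on [−LSB/2, +LSB/2], V_rms = LSB/√12 = 0.732422 mV/3.4641 = 211.4 µV.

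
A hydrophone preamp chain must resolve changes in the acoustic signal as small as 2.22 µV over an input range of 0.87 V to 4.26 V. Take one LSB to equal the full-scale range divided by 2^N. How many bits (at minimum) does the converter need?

21 bits

Range = 4.26 − (0.87) = 3.39 V.
Required number of levels: 3.39/2.22 µV = 1.5270e6; smallest N with 2^N ≥ that is 21.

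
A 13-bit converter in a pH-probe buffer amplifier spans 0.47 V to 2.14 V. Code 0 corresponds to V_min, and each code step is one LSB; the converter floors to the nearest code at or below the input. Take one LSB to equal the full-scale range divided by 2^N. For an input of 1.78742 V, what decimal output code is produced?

6462

The full-scale span is 2.14 − (0.47) = 1.67 V. LSB = 1.67 V / 2^13 ≈ 203.9 µV.
(V_in − V_min) × 2^13/range = (1.78742 − (0.47)) × 8192/1.67 = 6462.458.
Floor → code = 6462.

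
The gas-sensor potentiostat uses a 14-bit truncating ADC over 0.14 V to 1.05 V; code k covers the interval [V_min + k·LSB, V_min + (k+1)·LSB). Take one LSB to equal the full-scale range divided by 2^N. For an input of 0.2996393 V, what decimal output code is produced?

2874

Full-scale range = 1.05 V − (0.14 V) = 0.91 V. LSB = 0.91 V / 2^14 ≈ 55.54 µV.
(V_in − V_min) × 2^14/range = (0.2996393 − (0.14)) × 16384/0.91 = 2874.209.
Floor → code = 2874.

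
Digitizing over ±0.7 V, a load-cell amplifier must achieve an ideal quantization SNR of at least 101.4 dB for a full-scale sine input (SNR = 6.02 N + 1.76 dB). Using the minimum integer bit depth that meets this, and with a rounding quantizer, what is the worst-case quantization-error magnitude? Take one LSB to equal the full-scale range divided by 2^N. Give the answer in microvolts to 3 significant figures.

Full-scale range = 0.7 V − (-0.7 V) = 1.4 V.
6.02 N + 1.76 ≥ 101.4 gives N ≥ 16.551, so the minimum integer is 17.
LSB = 1.4 V / 2^17 = 10.681 µV.
Half an LSB is 5.34 µV.

5.34 µV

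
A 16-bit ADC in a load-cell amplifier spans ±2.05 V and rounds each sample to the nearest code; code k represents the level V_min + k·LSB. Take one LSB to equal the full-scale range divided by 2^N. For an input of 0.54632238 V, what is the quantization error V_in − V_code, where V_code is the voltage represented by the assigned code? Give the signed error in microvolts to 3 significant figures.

Span: 2.05 V − (-2.05 V) = 4.1 V. LSB = 4.1 V / 2^16 ≈ 62.56 µV.
Position in LSBs: (0.54632238 − (-2.05)) × 65536/4.1 = 41500.6301; rounding gives k = 41501.
V_code = V_min + k × range/2^16 = -2.05 + 41501 × 4.1/65536 = 0.54634552002 V.
Error = V_in − V_code = 0.54632238 − (0.54634552002) = −23.1 µV.

−23.1 µV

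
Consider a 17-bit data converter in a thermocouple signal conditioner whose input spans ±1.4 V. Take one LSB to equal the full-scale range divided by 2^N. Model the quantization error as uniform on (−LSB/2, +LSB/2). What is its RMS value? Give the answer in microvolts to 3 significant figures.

6.17 µV

Range = 1.4 − (-1.4) = 2.8 V.
LSB = 2.8 V ÷ 2^17 = 2.8/131072 V = 21.362 µV.
σ_q = LSB/√12 = 21.362 µV/3.4641 = 6.17 µV.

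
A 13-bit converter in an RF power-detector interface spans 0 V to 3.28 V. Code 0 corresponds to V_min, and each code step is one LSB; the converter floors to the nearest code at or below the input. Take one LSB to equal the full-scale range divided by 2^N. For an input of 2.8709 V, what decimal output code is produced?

7170

V_FS = 3.28 V. LSB = 3.28 V / 2^13 ≈ 400.4 µV.
code = ⌊(V_in − V_min)/LSB⌋ = ⌊(V_in − V_min) × 2^13 / range⌋
     = ⌊(2.8709 − (0)) × 8192 / 3.28⌋ = ⌊2.8709 × 8192/3.28⌋
     = ⌊7170.248⌋ = 7170.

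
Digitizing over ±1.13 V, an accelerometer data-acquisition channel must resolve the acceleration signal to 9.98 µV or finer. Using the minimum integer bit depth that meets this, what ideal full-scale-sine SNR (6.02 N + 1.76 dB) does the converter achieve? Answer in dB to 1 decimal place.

Full-scale range = 1.13 V − (-1.13 V) = 2.26 V.
Required number of levels: 2.26/9.98 µV = 226450; smallest N with 2^N ≥ that is 18.
Ideal SNR at N = 18: 6.02·18 + 1.76 = 110.1 dB.

110.1 dB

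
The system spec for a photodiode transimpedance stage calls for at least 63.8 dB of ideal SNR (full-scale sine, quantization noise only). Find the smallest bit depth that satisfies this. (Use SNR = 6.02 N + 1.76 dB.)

Solving 6.02 N ≥ 63.8 − 1.76: N ≥ 10.306. Round up → N = 11.

11 bits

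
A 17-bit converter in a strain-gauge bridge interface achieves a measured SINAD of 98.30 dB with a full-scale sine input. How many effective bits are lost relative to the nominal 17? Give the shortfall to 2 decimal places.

ENOB = (SINAD − 1.76)/6.02 = (98.30 − 1.76)/6.02 = 16.0365 bits.
Shortfall = 17 − 16.0365 = 0.9635 bits.

0.96 bits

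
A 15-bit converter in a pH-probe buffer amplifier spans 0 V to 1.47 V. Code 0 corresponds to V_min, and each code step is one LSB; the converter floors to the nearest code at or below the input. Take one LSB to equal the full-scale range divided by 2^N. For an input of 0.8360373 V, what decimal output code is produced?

Full-scale range = 1.47 V. LSB = 1.47 V / 2^15 ≈ 44.86 µV.
code = ⌊(V_in − V_min)/LSB⌋ = ⌊(V_in − V_min) × 2^15 / range⌋
     = ⌊(0.8360373 − (0)) × 32768 / 1.47⌋ = ⌊0.8360373 × 32768/1.47⌋
     = ⌊18636.238⌋ = 18636.

18636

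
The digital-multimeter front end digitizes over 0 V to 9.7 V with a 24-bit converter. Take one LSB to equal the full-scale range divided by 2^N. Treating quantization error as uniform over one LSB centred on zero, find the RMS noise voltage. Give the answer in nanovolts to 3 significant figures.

Full-scale range = 9.7 V.
One LSB is 9.7 V / 16777216 = 0.57817 µV.
For a uniform distribution on [−LSB/2, +LSB/2], V_rms = LSB/√12 = 0.57817 µV/3.4641 = 167 nV.

167 nV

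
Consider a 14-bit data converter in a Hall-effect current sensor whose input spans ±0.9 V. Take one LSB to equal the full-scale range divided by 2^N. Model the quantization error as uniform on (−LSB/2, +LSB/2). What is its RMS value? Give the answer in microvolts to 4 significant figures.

31.71 µV

Range = 0.9 − (-0.9) = 1.8 V.
LSB = 1.8 V ÷ 2^14 = 1.8/16384 V = 109.863 µV.
For a uniform distribution on [−LSB/2, +LSB/2], V_rms = LSB/√12 = 109.863 µV/3.4641 = 31.71 µV.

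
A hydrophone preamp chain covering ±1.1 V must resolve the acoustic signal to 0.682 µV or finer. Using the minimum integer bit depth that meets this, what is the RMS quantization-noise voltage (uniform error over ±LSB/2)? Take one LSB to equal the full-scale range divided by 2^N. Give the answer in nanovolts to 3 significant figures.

151 nV

Range = 1.1 − (-1.1) = 2.2 V.
Need 2^N ≥ 2.2 V / 0.682 µV = 3.226e6 → N_min = 22.
LSB = 2.2 V ÷ 2^22 = 2.2/4194304 V = 0.52452 µV.
RMS noise = LSB/√12 = 151 nV.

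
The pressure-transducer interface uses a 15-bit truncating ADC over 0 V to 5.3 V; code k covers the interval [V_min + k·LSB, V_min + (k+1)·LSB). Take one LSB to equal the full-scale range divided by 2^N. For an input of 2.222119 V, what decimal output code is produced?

Span = 5.3 V. LSB = 5.3 V / 2^15 ≈ 161.7 µV.
(V_in − V_min) × 2^15/range = (2.222119 − (0)) × 32768/5.3 = 13738.565.
Floor → code = 13738.

13738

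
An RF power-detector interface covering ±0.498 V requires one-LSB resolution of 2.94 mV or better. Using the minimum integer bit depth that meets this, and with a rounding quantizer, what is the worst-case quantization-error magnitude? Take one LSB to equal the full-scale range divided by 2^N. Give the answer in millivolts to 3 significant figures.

0.973 mV

Span: 0.498 V − (-0.498 V) = 0.996 V.
Levels needed ≥ 0.996/2.94 mV = 338.8. 2^9 = 512 suffices, so N_min = 9.
LSB = 0.996 V ÷ 2^9 = 0.996/512 V = 1.9453 mV.
|e|_max = LSB/2 = 0.973 mV.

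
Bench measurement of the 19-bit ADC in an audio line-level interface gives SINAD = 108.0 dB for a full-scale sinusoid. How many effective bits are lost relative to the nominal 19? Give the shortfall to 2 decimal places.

Effective bits = (108.0 − 1.76)/6.02 = 17.6478.
Shortfall = 19 − 17.6478 = 1.3522 bits.

1.35 bits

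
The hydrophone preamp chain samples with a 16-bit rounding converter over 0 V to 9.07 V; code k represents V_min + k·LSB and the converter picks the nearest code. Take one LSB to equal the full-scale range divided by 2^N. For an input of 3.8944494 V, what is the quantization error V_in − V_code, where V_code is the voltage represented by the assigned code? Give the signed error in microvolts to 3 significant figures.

−48.3 µV

Span = 9.07 V. LSB = 9.07 V / 2^16 ≈ 138.4 µV.
(3.8944494 − (0)) / LSB = 3.8944494 × 65536/9.07 = 28139.6511. Nearest integer: k = 28140.
V_code = V_min + k × range/2^16 = 0 + 28140 × 9.07/65536 = 3.8944976807 V.
Error = V_in − V_code = 3.8944494 − (3.8944976807) = −48.3 µV.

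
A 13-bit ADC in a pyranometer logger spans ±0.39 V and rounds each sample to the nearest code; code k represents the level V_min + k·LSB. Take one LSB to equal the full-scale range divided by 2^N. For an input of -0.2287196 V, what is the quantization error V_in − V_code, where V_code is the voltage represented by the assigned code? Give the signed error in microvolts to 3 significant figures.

Range = 0.39 − (-0.39) = 0.78 V. LSB = 0.78 V / 2^13 ≈ 95.21 µV.
(-0.2287196 − (-0.39)) / LSB = 0.1612804 × 8192/0.78 = 1693.8577. Nearest integer: k = 1694.
V_code = -0.39 + (1694/8192) × 0.78 = -0.2287060547 V.
Error = V_in − V_code = -0.2287196 − (-0.2287060547) = −13.5 µV.

−13.5 µV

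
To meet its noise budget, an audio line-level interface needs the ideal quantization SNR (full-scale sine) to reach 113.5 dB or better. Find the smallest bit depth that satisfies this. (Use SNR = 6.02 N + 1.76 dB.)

19 bits

Required N = ⌈(113.5 − 1.76)/6.02⌉ = ⌈18.561⌉ = 19.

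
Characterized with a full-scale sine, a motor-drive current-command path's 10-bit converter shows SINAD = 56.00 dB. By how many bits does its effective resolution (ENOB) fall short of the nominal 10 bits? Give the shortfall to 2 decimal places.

0.99 bits

Effective bits = (56.00 − 1.76)/6.02 = 9.0100.
Lost resolution: 10 − 9.0100 = 0.9900 bits.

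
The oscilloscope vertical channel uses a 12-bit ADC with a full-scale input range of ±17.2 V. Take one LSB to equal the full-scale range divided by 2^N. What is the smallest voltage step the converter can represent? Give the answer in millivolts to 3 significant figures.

8.40 mV

Full-scale range = 17.2 V − (-17.2 V) = 34.4 V.
There are 2^12 = 4096 steps.
LSB = 34.4 V / 2^12 = 8.40 mV.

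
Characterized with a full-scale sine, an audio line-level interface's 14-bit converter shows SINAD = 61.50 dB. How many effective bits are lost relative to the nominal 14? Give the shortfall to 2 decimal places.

ENOB = (SINAD − 1.76)/6.02 = (61.50 − 1.76)/6.02 = 9.9236 bits.
14 − 9.9236 = 4.08 bits below nominal.

4.08 bits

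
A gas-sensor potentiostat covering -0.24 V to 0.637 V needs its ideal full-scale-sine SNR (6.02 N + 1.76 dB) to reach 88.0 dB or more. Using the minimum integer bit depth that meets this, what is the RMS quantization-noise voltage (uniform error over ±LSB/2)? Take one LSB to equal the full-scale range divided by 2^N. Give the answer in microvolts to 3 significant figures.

7.73 µV

Range = 0.637 − (-0.24) = 0.877 V.
N ≥ (88.0 − 1.76)/6.02 = 14.326 → N_min = 15.
LSB = 0.877 V ÷ 2^15 = 0.877/32768 V = 26.764 µV.
V_rms = LSB/√12 = 7.73 µV.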